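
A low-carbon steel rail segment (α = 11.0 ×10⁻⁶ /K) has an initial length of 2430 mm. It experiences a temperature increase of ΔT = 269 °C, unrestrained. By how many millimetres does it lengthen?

7.19 mm

ΔL = α·L₀·ΔT = 11.0×10⁻⁶ × 2430 mm × 269.0 K = 7.19 mm.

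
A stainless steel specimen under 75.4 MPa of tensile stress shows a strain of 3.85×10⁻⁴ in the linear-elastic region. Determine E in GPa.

196 GPa

E = σ/ε = 75.4 MPa / 3.85×10⁻⁴ = 195800 MPa = 196 GPa.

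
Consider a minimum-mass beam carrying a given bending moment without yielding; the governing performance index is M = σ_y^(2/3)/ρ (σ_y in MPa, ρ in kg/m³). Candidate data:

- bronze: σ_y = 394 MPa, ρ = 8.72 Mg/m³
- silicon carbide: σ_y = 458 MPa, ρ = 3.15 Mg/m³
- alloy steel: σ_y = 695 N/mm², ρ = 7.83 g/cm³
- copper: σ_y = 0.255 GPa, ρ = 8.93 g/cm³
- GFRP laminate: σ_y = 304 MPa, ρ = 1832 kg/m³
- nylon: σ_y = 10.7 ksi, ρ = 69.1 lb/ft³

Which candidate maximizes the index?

In SI units:
  bronze: σ_y = 394.0 MPa, ρ = 8720 kg/m³
  silicon carbide: σ_y = 458.0 MPa, ρ = 3150 kg/m³
  alloy steel: σ_y = 695.0 MPa, ρ = 7830 kg/m³
  copper: σ_y = 255.0 MPa, ρ = 8930 kg/m³
  GFRP laminate: σ_y = 304.0 MPa, ρ = 1832 kg/m³
  nylon: σ_y = 73.77 MPa, ρ = 1107 kg/m³
  GFRP laminate: M = 24.7×10⁻³
  silicon carbide: M = 18.9×10⁻³
  nylon: M = 15.9×10⁻³
  alloy steel: M = 10.0×10⁻³
  bronze: M = 6.16×10⁻³
  copper: M = 4.50×10⁻³
The maximum is for GFRP laminate.

GFRP laminate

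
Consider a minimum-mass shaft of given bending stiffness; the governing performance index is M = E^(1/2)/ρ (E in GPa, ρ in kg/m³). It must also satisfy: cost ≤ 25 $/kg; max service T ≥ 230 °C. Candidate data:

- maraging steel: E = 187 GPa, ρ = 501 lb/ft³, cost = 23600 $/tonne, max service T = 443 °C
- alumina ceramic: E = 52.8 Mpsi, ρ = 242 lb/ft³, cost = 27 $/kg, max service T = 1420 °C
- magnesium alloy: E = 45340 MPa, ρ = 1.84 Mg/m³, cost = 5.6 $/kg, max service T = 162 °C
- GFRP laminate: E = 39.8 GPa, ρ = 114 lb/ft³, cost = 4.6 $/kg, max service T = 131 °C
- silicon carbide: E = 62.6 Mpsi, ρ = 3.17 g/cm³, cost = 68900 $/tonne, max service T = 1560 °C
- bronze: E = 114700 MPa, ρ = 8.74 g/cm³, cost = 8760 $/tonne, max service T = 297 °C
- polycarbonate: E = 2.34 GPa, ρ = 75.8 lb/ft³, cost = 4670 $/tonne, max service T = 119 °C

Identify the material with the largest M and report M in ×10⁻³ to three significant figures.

Screen on constraints: cost ≤ 25 $/kg; max service T ≥ 230 °C. Survivors: maraging steel, bronze.
Putting every candidate on a common basis:
  maraging steel: E = 187.0 GPa, ρ = 8025 kg/m³
  bronze: E = 114.7 GPa, ρ = 8740 kg/m³
  maraging steel: M = 1.70×10⁻³
  bronze: M = 1.23×10⁻³
The maximum is for maraging steel.

maraging steel, M = 1.70×10⁻³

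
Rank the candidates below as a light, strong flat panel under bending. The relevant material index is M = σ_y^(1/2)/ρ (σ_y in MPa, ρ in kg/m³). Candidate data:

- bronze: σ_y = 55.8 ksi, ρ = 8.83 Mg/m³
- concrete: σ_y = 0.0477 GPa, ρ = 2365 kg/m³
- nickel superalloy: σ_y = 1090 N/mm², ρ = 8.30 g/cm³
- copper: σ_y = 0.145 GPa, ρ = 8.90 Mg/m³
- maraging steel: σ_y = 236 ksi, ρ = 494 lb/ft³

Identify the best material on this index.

maraging steel

In SI units:
  bronze: σ_y = 384.7 MPa, ρ = 8830 kg/m³
  concrete: σ_y = 47.70 MPa, ρ = 2365 kg/m³
  nickel superalloy: σ_y = 1090 MPa, ρ = 8300 kg/m³
  copper: σ_y = 145.0 MPa, ρ = 8900 kg/m³
  maraging steel: σ_y = 1627 MPa, ρ = 7913 kg/m³
  maraging steel: M = 5.10×10⁻³
  nickel superalloy: M = 3.98×10⁻³
  concrete: M = 2.92×10⁻³
  bronze: M = 2.22×10⁻³
  copper: M = 1.35×10⁻³
Maraging steel ranks first.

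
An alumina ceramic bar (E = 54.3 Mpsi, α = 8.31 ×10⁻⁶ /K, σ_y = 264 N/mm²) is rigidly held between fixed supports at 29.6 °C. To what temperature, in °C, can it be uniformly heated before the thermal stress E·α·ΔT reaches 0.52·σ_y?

73.7 °C

E = 54.3 Mpsi = 374.4 GPa.
σ_y = 264 N/mm² = 264.0 MPa.
E·α·ΔT = 137.3 MPa ⇒ ΔT = 137.3 / (374.4×10³ × 8.31×10⁻⁶) = 44.13 K.
T = 29.6 + 44.13 = 73.73 °C.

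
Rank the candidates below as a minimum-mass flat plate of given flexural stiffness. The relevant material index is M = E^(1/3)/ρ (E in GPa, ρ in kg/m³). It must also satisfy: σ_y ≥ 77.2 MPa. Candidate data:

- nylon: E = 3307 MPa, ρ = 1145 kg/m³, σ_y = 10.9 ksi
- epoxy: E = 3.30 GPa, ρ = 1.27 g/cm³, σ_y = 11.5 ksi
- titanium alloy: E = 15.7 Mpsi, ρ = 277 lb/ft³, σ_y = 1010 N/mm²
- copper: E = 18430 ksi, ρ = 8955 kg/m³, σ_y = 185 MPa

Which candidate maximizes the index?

epoxy

Screen on constraints: σ_y ≥ 77.2 MPa. Survivors: epoxy, titanium alloy, copper.
Putting every candidate on a common basis:
  epoxy: E = 3.300 GPa, ρ = 1270 kg/m³
  titanium alloy: E = 108.2 GPa, ρ = 4437 kg/m³
  copper: E = 127.1 GPa, ρ = 8955 kg/m³
  epoxy: M = 1.17×10⁻³
  titanium alloy: M = 1.07×10⁻³
  copper: M = 0.561×10⁻³
The maximum is for epoxy.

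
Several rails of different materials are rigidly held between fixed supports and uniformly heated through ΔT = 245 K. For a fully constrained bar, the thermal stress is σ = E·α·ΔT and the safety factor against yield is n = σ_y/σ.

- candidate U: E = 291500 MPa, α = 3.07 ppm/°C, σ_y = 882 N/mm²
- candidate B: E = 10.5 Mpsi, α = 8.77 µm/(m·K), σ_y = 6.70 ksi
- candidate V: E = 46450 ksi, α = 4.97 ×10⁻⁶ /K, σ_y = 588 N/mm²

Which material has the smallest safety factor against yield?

candidate B

Per material, after unit conversion:
  candidate U: E = 291.5, α = 3.07, σ_y = 882.0 → σ = 219 MPa, n = 4.02
  candidate B: E = 72.39, α = 8.77, σ_y = 46.19 → σ = 156 MPa, n = 0.297
  candidate V: E = 320.3, α = 4.97, σ_y = 588.0 → σ = 390 MPa, n = 1.51
Candidate B has the lowest safety factor, n = 0.297.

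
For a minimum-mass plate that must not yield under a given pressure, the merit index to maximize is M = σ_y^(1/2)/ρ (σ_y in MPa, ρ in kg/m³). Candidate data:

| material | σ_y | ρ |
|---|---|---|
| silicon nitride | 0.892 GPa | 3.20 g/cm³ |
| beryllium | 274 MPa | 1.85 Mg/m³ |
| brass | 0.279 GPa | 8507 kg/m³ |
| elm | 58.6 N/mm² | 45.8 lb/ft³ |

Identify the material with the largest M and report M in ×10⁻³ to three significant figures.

elm, M = 10.4×10⁻³

Putting every candidate on a common basis:
  silicon nitride: σ_y = 892.0 MPa, ρ = 3200 kg/m³
  beryllium: σ_y = 274.0 MPa, ρ = 1850 kg/m³
  brass: σ_y = 279.0 MPa, ρ = 8507 kg/m³
  elm: σ_y = 58.60 MPa, ρ = 733.6 kg/m³
  elm: M = 10.4×10⁻³
  silicon nitride: M = 9.33×10⁻³
  beryllium: M = 8.95×10⁻³
  brass: M = 1.96×10⁻³
The maximum is for elm.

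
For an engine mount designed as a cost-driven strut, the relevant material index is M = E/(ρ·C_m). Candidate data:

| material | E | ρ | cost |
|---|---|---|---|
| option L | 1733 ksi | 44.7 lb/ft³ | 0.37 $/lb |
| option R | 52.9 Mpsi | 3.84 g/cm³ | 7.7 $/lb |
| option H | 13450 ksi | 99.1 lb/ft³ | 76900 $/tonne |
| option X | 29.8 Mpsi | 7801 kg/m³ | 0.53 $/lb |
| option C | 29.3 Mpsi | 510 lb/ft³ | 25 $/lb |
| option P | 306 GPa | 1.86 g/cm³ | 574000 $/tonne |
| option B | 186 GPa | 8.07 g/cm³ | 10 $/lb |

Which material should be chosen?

option X

Normalizing units and computing the index:
  option L: E = 11.95 GPa, ρ = 716.0 kg/m³, cost = 0.8157 $/kg
  option R: E = 364.7 GPa, ρ = 3840 kg/m³, cost = 16.98 $/kg
  option H: E = 92.73 GPa, ρ = 1587 kg/m³, cost = 76.90 $/kg
  option X: E = 205.5 GPa, ρ = 7801 kg/m³, cost = 1.168 $/kg
  option C: E = 202.0 GPa, ρ = 8169 kg/m³, cost = 55.11 $/kg
  option P: E = 306.0 GPa, ρ = 1860 kg/m³, cost = 574.0 $/kg
  option B: E = 186.0 GPa, ρ = 8070 kg/m³, cost = 22.05 $/kg
  option X: M = 22.5 MN·m per $
  option L: M = 20.5 MN·m per $
  option R: M = 5.60 MN·m per $
  option B: M = 1.05 MN·m per $
  option H: M = 0.760 MN·m per $
  option C: M = 0.449 MN·m per $
  option P: M = 0.287 MN·m per $
The maximum is for option X.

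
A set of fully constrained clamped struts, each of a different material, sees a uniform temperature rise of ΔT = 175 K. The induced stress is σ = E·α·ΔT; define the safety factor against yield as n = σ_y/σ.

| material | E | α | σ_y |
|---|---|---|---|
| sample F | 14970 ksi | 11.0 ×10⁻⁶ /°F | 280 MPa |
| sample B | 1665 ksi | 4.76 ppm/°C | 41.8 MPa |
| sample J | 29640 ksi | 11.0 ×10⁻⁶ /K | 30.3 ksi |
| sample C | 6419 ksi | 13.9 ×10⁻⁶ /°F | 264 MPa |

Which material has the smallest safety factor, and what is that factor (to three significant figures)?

Converting E to GPa, α to ×10⁻⁶/K, σ_y to MPa, then σ and n for each:
  sample F: E = 103.2, α = 19.8, σ_y = 280.0 → σ = 358 MPa, n = 0.783
  sample B: E = 11.48, α = 4.76, σ_y = 41.80 → σ = 9.56 MPa, n = 4.37
  sample J: E = 204.4, α = 11.0, σ_y = 208.9 → σ = 393 MPa, n = 0.531
  sample C: E = 44.26, α = 25.0, σ_y = 264.0 → σ = 194 MPa, n = 1.36
Smallest n: sample J with n = 0.531.

sample J, n = 0.531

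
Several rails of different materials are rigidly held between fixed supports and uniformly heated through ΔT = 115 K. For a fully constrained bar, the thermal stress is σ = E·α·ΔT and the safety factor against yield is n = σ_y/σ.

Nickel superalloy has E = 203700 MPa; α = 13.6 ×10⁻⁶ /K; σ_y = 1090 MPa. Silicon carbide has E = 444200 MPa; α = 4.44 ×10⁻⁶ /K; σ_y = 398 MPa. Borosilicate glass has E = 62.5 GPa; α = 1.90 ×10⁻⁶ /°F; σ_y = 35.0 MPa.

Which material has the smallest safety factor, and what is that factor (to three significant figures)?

borosilicate glass, n = 1.42

With everything in SI (GPa, ×10⁻⁶/K, MPa):
  nickel superalloy: E = 203.7, α = 13.6, σ_y = 1090 → σ = 319 MPa, n = 3.42
  silicon carbide: E = 444.2, α = 4.44, σ_y = 398.0 → σ = 227 MPa, n = 1.75
  borosilicate glass: E = 62.50, α = 3.42, σ_y = 35.00 → σ = 24.6 MPa, n = 1.42
Borosilicate glass has the lowest safety factor, n = 1.42.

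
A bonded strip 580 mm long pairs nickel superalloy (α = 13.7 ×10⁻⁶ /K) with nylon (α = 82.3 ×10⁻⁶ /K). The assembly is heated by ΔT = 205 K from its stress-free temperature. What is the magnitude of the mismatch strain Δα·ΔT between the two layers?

Δα = |13.7 − 82.3|×10⁻⁶/K = 68.6×10⁻⁶/K.
Mismatch strain = Δα·ΔT = 68.6×10⁻⁶ × 205.0 = 0.0141.

0.0141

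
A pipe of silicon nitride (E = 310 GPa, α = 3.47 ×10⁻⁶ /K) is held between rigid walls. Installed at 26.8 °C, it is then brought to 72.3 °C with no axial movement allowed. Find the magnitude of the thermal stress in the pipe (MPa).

48.9 MPa

ΔT = 45.50 K. Constrained thermal stress σ = E·α·ΔT = 310.0×10³ MPa × 3.47×10⁻⁶ × 45.50 = 48.9 MPa (compressive).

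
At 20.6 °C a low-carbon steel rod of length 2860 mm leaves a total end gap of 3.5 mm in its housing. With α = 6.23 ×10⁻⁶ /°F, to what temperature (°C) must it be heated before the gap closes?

130 °C

α = 6.23×10⁻⁶/°F × 9/5 = 11.2×10⁻⁶/K.
α·L₀·ΔT = 3.5 mm ⇒ ΔT = 3.5 / (11.2×10⁻⁶ × 2860.0) = 109.1 K.
T = 20.6 + 109.1 = 129.7 °C.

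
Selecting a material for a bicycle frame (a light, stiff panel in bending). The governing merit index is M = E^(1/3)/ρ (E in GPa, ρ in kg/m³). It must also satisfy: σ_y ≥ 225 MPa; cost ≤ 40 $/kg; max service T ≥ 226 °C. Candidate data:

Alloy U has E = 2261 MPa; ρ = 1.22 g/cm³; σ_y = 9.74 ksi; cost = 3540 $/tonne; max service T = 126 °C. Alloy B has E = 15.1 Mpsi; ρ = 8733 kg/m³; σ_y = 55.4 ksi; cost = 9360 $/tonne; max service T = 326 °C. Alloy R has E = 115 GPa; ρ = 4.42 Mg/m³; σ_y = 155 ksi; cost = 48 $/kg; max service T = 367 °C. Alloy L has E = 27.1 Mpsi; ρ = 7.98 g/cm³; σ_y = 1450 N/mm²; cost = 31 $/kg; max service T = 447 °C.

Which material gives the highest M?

alloy L

Screen on constraints: σ_y ≥ 225 MPa; cost ≤ 40 $/kg; max service T ≥ 226 °C. Survivors: alloy B, alloy L.
Convert each candidate to consistent units, then evaluate M:
  alloy B: E = 104.1 GPa, ρ = 8733 kg/m³
  alloy L: E = 186.8 GPa, ρ = 7980 kg/m³
  alloy L: M = 0.716×10⁻³
  alloy B: M = 0.539×10⁻³
Alloy L has the largest M.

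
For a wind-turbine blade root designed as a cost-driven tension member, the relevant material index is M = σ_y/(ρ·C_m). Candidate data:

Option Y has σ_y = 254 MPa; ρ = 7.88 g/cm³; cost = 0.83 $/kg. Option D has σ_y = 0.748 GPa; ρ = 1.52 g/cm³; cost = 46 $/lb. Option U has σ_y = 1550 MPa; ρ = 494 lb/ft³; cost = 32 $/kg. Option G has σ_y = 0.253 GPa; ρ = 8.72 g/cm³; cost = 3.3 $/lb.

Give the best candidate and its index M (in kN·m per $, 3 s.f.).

option Y, M = 38.8 kN·m per $

In SI units:
  option Y: σ_y = 254.0 MPa, ρ = 7880 kg/m³, cost = 0.8300 $/kg
  option D: σ_y = 748.0 MPa, ρ = 1520 kg/m³, cost = 101.4 $/kg
  option U: σ_y = 1550 MPa, ρ = 7913 kg/m³, cost = 32.00 $/kg
  option G: σ_y = 253.0 MPa, ρ = 8720 kg/m³, cost = 7.275 $/kg
  option Y: M = 38.8 kN·m per $
  option U: M = 6.12 kN·m per $
  option D: M = 4.85 kN·m per $
  option G: M = 3.99 kN·m per $
Option Y ranks first.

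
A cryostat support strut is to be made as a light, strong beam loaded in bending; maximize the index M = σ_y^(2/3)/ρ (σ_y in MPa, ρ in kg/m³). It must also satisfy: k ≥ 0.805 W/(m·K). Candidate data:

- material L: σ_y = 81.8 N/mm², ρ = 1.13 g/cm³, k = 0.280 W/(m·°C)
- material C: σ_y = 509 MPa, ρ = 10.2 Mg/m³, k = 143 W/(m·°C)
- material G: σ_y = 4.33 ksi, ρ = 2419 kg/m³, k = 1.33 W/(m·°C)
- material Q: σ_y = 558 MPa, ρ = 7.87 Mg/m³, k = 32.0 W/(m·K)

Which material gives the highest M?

Screen on constraints: k ≥ 0.805 W/(m·K). Survivors: material C, material G, material Q.
Putting every candidate on a common basis:
  material C: σ_y = 509.0 MPa, ρ = 10200 kg/m³
  material G: σ_y = 29.85 MPa, ρ = 2419 kg/m³
  material Q: σ_y = 558.0 MPa, ρ = 7870 kg/m³
  material Q: M = 8.61×10⁻³
  material C: M = 6.25×10⁻³
  material G: M = 3.98×10⁻³
Material Q ranks first.

material Q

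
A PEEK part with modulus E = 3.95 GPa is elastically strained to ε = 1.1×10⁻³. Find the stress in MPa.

4.35 MPa

σ = E·ε = 3950 MPa × 1.1×10⁻³ = 4.35 MPa.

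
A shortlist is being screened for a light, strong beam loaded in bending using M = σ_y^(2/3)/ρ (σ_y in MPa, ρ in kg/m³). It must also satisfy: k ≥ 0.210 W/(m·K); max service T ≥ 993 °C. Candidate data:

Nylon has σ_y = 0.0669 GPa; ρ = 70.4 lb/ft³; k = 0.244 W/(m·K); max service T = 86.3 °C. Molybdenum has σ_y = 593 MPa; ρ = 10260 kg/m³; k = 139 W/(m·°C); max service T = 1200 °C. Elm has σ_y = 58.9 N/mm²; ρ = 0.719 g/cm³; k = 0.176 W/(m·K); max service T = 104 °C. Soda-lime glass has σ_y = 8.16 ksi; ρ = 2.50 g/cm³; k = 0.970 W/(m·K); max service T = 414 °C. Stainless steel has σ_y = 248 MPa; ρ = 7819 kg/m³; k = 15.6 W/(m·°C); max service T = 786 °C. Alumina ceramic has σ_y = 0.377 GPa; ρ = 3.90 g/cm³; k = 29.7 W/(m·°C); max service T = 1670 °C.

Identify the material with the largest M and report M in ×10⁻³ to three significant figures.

Screen on constraints: k ≥ 0.210 W/(m·K); max service T ≥ 993 °C. Survivors: molybdenum, alumina ceramic.
After converting to SI:
  molybdenum: σ_y = 593.0 MPa, ρ = 10260 kg/m³
  alumina ceramic: σ_y = 377.0 MPa, ρ = 3900 kg/m³
  alumina ceramic: M = 13.4×10⁻³
  molybdenum: M = 6.88×10⁻³
Highest index: alumina ceramic.

alumina ceramic, M = 13.4×10⁻³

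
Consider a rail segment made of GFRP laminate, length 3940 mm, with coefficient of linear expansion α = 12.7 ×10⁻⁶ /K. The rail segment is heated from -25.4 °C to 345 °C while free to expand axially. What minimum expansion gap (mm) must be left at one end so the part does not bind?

ΔT = 345 − (-25.4) = 370.4 K.
ΔL = α·L₀·ΔT = 12.7×10⁻⁶ × 3940 mm × 370.4 K = 18.5 mm.

18.5 mm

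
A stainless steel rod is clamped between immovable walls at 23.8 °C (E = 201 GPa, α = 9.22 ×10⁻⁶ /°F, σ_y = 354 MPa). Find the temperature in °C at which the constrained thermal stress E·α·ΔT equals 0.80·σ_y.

109 °C

α = 9.22×10⁻⁶/°F × 9/5 = 16.6×10⁻⁶/K.
E·α·ΔT = 283.2 MPa ⇒ ΔT = 283.2 / (201.0×10³ × 16.6×10⁻⁶) = 84.90 K.
T = 23.8 + 84.90 = 108.7 °C.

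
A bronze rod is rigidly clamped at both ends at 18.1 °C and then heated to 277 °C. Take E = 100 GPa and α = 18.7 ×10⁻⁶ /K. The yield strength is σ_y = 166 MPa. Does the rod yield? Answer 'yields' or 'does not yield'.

yields

ΔT = 258.9 K. Constrained thermal stress σ = E·α·ΔT = 100.0×10³ MPa × 18.7×10⁻⁶ × 258.9 = 484 MPa (compressive).
Compare to σ_y = 166 MPa: σ ≥ σ_y, so it yields.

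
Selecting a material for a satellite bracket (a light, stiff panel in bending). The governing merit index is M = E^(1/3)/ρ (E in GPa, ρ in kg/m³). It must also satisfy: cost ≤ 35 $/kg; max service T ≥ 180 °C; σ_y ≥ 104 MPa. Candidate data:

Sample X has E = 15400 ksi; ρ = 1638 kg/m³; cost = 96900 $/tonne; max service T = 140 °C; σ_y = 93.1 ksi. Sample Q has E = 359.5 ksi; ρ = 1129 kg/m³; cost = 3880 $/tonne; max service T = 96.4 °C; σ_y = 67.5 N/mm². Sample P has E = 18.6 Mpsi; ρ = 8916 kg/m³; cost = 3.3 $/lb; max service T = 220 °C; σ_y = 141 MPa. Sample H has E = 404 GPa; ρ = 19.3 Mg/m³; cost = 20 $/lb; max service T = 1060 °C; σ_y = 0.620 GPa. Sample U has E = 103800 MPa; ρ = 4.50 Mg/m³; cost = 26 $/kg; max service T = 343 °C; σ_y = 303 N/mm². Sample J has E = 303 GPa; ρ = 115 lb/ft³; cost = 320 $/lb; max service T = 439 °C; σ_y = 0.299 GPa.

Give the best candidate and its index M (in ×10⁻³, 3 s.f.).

Screen on constraints: cost ≤ 35 $/kg; max service T ≥ 180 °C; σ_y ≥ 104 MPa. Survivors: sample P, sample U.
Putting every candidate on a common basis:
  sample P: E = 128.2 GPa, ρ = 8916 kg/m³
  sample U: E = 103.8 GPa, ρ = 4500 kg/m³
  sample U: M = 1.04×10⁻³
  sample P: M = 0.566×10⁻³
The maximum is for sample U.

sample U, M = 1.04×10⁻³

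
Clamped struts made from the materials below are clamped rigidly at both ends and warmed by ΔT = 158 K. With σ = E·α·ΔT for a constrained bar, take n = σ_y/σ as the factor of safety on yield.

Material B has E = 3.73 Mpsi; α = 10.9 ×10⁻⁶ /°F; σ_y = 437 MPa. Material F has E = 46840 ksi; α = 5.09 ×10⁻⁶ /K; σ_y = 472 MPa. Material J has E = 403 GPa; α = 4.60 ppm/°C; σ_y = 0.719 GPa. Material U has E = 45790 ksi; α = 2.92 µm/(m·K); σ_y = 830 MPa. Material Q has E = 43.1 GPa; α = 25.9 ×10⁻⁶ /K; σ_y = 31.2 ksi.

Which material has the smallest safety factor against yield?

Converting E to GPa, α to ×10⁻⁶/K, σ_y to MPa, then σ and n for each:
  material B: E = 25.72, α = 19.6, σ_y = 437.0 → σ = 79.7 MPa, n = 5.48
  material F: E = 323.0, α = 5.09, σ_y = 472.0 → σ = 260 MPa, n = 1.82
  material J: E = 403.0, α = 4.60, σ_y = 719.0 → σ = 293 MPa, n = 2.45
  material U: E = 315.7, α = 2.92, σ_y = 830.0 → σ = 146 MPa, n = 5.70
  material Q: E = 43.10, α = 25.9, σ_y = 215.1 → σ = 176 MPa, n = 1.22
Material Q has the lowest safety factor, n = 1.22.

material Q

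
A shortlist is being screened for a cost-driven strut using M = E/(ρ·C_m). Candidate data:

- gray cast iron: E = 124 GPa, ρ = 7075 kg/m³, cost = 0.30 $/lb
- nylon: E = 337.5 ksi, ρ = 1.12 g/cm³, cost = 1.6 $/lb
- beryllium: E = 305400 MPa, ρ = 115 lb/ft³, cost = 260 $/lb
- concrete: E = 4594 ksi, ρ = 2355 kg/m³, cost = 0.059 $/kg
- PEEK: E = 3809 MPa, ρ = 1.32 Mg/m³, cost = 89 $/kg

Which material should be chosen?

concrete

In SI units:
  gray cast iron: E = 124.0 GPa, ρ = 7075 kg/m³, cost = 0.6614 $/kg
  nylon: E = 2.327 GPa, ρ = 1120 kg/m³, cost = 3.527 $/kg
  beryllium: E = 305.4 GPa, ρ = 1842 kg/m³, cost = 573.2 $/kg
  concrete: E = 31.67 GPa, ρ = 2355 kg/m³, cost = 0.05900 $/kg
  PEEK: E = 3.809 GPa, ρ = 1320 kg/m³, cost = 89.00 $/kg
  concrete: M = 228 MN·m per $
  gray cast iron: M = 26.5 MN·m per $
  nylon: M = 0.589 MN·m per $
  beryllium: M = 0.289 MN·m per $
  PEEK: M = 0.0324 MN·m per $
Concrete has the largest M.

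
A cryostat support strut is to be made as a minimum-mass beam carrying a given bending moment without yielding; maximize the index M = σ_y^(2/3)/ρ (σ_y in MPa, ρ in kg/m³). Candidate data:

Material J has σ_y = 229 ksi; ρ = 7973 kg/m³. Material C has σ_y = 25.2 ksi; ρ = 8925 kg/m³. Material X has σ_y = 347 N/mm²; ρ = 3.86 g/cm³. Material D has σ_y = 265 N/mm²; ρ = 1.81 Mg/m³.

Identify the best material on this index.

After converting to SI:
  material J: σ_y = 1579 MPa, ρ = 7973 kg/m³
  material C: σ_y = 173.7 MPa, ρ = 8925 kg/m³
  material X: σ_y = 347.0 MPa, ρ = 3860 kg/m³
  material D: σ_y = 265.0 MPa, ρ = 1810 kg/m³
  material D: M = 22.8×10⁻³
  material J: M = 17.0×10⁻³
  material X: M = 12.8×10⁻³
  material C: M = 3.49×10⁻³
The maximum is for material D.

material D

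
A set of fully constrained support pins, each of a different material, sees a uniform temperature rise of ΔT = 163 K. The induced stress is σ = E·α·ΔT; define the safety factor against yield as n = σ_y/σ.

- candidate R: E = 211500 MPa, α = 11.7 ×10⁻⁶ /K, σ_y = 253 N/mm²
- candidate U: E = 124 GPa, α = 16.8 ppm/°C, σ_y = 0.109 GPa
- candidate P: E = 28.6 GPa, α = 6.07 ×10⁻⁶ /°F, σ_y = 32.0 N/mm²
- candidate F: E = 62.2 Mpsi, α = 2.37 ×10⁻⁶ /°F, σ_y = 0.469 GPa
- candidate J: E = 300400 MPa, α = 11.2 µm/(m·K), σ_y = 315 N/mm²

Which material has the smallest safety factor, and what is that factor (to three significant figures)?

candidate U, n = 0.321

Per material, after unit conversion:
  candidate R: E = 211.5, α = 11.7, σ_y = 253.0 → σ = 403 MPa, n = 0.627
  candidate U: E = 124.0, α = 16.8, σ_y = 109.0 → σ = 340 MPa, n = 0.321
  candidate P: E = 28.60, α = 10.9, σ_y = 32.00 → σ = 50.9 MPa, n = 0.628
  candidate F: E = 428.9, α = 4.27, σ_y = 469.0 → σ = 298 MPa, n = 1.57
  candidate J: E = 300.4, α = 11.2, σ_y = 315.0 → σ = 548 MPa, n = 0.574
Candidate U has the lowest safety factor, n = 0.321.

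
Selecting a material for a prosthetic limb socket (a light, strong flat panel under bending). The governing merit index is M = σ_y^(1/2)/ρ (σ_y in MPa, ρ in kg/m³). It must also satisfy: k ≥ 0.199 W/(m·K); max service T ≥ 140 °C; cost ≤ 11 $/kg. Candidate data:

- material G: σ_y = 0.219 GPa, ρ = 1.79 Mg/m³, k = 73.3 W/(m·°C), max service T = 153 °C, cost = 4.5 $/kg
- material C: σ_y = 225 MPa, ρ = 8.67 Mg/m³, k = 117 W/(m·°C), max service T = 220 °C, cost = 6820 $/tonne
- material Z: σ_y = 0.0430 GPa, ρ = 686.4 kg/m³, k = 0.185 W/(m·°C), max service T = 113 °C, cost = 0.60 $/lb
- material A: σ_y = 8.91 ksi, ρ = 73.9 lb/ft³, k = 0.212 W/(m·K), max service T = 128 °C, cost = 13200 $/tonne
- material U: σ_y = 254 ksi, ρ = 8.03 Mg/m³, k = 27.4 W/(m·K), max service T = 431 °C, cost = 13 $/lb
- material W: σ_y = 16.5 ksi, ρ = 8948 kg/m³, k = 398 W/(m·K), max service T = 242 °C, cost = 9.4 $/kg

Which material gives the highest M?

Screen on constraints: k ≥ 0.199 W/(m·K); max service T ≥ 140 °C; cost ≤ 11 $/kg. Survivors: material G, material C, material W.
Normalizing units and computing the index:
  material G: σ_y = 219.0 MPa, ρ = 1790 kg/m³
  material C: σ_y = 225.0 MPa, ρ = 8670 kg/m³
  material W: σ_y = 113.8 MPa, ρ = 8948 kg/m³
  material G: M = 8.27×10⁻³
  material C: M = 1.73×10⁻³
  material W: M = 1.19×10⁻³
Material G ranks first.

material G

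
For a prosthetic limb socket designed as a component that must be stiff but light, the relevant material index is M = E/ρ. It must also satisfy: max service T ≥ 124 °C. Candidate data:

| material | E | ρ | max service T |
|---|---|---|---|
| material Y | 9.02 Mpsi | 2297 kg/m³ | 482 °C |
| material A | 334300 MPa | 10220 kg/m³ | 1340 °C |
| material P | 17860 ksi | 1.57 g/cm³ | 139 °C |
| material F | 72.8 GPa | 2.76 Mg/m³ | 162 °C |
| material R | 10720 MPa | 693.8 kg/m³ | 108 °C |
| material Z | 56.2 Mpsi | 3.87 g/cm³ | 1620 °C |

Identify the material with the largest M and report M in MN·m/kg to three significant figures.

Screen on constraints: max service T ≥ 124 °C. Survivors: material Y, material A, material P, material F, material Z.
After converting to SI:
  material Y: E = 62.19 GPa, ρ = 2297 kg/m³
  material A: E = 334.3 GPa, ρ = 10220 kg/m³
  material P: E = 123.1 GPa, ρ = 1570 kg/m³
  material F: E = 72.80 GPa, ρ = 2760 kg/m³
  material Z: E = 387.5 GPa, ρ = 3870 kg/m³
  material Z: M = 100 MN·m/kg
  material P: M = 78.4 MN·m/kg
  material A: M = 32.7 MN·m/kg
  material Y: M = 27.1 MN·m/kg
  material F: M = 26.4 MN·m/kg
Material Z ranks first.

material Z, M = 100 MN·m/kg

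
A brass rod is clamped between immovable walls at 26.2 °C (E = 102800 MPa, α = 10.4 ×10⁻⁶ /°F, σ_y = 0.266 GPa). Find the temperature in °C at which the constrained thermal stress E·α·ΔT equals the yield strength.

164 °C

E = 102800 MPa = 102.8 GPa.
α = 10.4×10⁻⁶/°F × 9/5 = 18.7×10⁻⁶/K.
σ_y = 0.266 GPa = 266.0 MPa.
E·α·ΔT = 266.0 MPa ⇒ ΔT = 266.0 / (102.8×10³ × 18.7×10⁻⁶) = 138.2 K.
T = 26.2 + 138.2 = 164.4 °C.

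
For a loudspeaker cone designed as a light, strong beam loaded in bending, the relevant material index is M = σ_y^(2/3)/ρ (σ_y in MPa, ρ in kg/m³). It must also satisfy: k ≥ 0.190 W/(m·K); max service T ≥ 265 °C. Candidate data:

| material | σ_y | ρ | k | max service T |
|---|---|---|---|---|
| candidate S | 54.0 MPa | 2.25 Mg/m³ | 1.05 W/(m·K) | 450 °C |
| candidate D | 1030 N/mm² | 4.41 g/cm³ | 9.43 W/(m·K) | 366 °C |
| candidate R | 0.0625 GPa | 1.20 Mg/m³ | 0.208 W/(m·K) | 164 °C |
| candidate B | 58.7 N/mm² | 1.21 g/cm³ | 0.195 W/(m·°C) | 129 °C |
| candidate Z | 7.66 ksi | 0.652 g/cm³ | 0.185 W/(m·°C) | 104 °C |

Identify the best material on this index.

candidate D

Screen on constraints: k ≥ 0.190 W/(m·K); max service T ≥ 265 °C. Survivors: candidate S, candidate D.
After converting to SI:
  candidate S: σ_y = 54.00 MPa, ρ = 2250 kg/m³
  candidate D: σ_y = 1030 MPa, ρ = 4410 kg/m³
  candidate D: M = 23.1×10⁻³
  candidate S: M = 6.35×10⁻³
Highest index: candidate D.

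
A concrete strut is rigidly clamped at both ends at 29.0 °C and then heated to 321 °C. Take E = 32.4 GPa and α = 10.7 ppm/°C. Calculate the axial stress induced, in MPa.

101 MPa

ΔT = 292.0 K. Constrained thermal stress σ = E·α·ΔT = 32.40×10³ MPa × 10.7×10⁻⁶ × 292.0 = 101 MPa (compressive).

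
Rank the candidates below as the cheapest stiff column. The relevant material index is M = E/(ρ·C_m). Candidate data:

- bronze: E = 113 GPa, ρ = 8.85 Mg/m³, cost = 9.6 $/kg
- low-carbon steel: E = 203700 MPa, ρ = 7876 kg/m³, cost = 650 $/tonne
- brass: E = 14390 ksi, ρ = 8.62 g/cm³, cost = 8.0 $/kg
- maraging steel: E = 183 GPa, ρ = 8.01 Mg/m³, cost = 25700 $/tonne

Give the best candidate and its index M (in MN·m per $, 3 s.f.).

After converting to SI:
  bronze: E = 113.0 GPa, ρ = 8850 kg/m³, cost = 9.600 $/kg
  low-carbon steel: E = 203.7 GPa, ρ = 7876 kg/m³, cost = 0.6500 $/kg
  brass: E = 99.22 GPa, ρ = 8620 kg/m³, cost = 8.000 $/kg
  maraging steel: E = 183.0 GPa, ρ = 8010 kg/m³, cost = 25.70 $/kg
  low-carbon steel: M = 39.8 MN·m per $
  brass: M = 1.44 MN·m per $
  bronze: M = 1.33 MN·m per $
  maraging steel: M = 0.889 MN·m per $
The maximum is for low-carbon steel.

low-carbon steel, M = 39.8 MN·m per $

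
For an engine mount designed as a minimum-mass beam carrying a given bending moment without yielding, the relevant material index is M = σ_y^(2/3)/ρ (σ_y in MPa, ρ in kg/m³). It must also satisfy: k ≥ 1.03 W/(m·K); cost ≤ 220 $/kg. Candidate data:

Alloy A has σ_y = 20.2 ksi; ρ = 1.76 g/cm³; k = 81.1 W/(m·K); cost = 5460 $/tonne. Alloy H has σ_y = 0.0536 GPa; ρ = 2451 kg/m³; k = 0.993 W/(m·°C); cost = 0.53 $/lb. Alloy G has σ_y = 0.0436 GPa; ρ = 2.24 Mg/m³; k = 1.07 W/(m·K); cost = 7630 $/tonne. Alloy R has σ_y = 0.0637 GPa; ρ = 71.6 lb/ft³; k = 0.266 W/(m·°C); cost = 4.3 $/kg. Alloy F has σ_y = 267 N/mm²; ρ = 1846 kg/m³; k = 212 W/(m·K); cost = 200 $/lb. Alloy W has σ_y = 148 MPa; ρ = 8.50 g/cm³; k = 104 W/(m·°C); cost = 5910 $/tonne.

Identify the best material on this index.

alloy A

Screen on constraints: k ≥ 1.03 W/(m·K); cost ≤ 220 $/kg. Survivors: alloy A, alloy G, alloy W.
Putting every candidate on a common basis:
  alloy A: σ_y = 139.3 MPa, ρ = 1760 kg/m³
  alloy G: σ_y = 43.60 MPa, ρ = 2240 kg/m³
  alloy W: σ_y = 148.0 MPa, ρ = 8500 kg/m³
  alloy A: M = 15.3×10⁻³
  alloy G: M = 5.53×10⁻³
  alloy W: M = 3.29×10⁻³
Alloy A ranks first.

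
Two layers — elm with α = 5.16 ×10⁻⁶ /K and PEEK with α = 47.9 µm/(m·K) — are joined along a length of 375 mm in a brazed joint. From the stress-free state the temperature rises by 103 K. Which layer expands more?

PEEK

α(elm) = 5.16×10⁻⁶/K vs α(PEEK) = 47.9×10⁻⁶/K.
Higher α expands more for the same ΔT: PEEK.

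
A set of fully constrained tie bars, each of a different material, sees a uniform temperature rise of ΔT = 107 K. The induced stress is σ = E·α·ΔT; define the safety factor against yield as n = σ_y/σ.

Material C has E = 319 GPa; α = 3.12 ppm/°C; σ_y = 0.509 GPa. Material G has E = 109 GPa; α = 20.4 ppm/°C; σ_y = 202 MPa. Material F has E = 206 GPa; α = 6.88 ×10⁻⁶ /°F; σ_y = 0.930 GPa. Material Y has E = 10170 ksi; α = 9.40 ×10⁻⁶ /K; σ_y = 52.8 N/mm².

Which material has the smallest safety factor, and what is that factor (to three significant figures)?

material Y, n = 0.749

Per material, after unit conversion:
  material C: E = 319.0, α = 3.12, σ_y = 509.0 → σ = 106 MPa, n = 4.78
  material G: E = 109.0, α = 20.4, σ_y = 202.0 → σ = 238 MPa, n = 0.849
  material F: E = 206.0, α = 12.4, σ_y = 930.0 → σ = 273 MPa, n = 3.41
  material Y: E = 70.12, α = 9.40, σ_y = 52.80 → σ = 70.5 MPa, n = 0.749
The minimum is material Y at n = 0.749.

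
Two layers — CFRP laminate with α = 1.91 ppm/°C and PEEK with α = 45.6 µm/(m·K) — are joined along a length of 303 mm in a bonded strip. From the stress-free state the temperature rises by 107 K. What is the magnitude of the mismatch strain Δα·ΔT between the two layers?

Δα = |1.91 − 45.6|×10⁻⁶/K = 43.7×10⁻⁶/K.
Mismatch strain = Δα·ΔT = 43.7×10⁻⁶ × 107.0 = 4.67×10⁻³.

4.67×10⁻³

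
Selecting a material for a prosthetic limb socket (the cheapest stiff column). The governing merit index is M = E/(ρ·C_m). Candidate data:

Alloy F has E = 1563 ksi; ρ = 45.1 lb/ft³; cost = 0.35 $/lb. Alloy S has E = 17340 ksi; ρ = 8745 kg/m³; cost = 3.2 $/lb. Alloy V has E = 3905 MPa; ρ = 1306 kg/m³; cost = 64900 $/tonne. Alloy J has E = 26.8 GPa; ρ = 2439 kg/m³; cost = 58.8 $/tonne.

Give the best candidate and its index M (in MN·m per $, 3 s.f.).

alloy J, M = 187 MN·m per $

Putting every candidate on a common basis:
  alloy F: E = 10.78 GPa, ρ = 722.4 kg/m³, cost = 0.7716 $/kg
  alloy S: E = 119.6 GPa, ρ = 8745 kg/m³, cost = 7.055 $/kg
  alloy V: E = 3.905 GPa, ρ = 1306 kg/m³, cost = 64.90 $/kg
  alloy J: E = 26.80 GPa, ρ = 2439 kg/m³, cost = 0.05880 $/kg
  alloy J: M = 187 MN·m per $
  alloy F: M = 19.3 MN·m per $
  alloy S: M = 1.94 MN·m per $
  alloy V: M = 0.0461 MN·m per $
The maximum is for alloy J.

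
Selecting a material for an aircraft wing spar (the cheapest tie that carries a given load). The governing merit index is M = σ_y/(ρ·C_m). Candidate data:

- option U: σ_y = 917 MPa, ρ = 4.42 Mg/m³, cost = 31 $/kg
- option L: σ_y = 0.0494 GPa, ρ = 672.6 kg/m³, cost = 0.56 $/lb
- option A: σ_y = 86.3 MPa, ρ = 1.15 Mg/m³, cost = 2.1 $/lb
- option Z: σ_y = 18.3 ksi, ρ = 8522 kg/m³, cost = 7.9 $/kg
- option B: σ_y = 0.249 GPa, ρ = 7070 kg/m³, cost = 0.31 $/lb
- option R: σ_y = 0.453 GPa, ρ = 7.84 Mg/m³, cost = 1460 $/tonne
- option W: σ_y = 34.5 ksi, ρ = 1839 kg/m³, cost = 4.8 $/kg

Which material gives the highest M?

Convert each candidate to consistent units, then evaluate M:
  option U: σ_y = 917.0 MPa, ρ = 4420 kg/m³, cost = 31.00 $/kg
  option L: σ_y = 49.40 MPa, ρ = 672.6 kg/m³, cost = 1.235 $/kg
  option A: σ_y = 86.30 MPa, ρ = 1150 kg/m³, cost = 4.630 $/kg
  option Z: σ_y = 126.2 MPa, ρ = 8522 kg/m³, cost = 7.900 $/kg
  option B: σ_y = 249.0 MPa, ρ = 7070 kg/m³, cost = 0.6834 $/kg
  option R: σ_y = 453.0 MPa, ρ = 7840 kg/m³, cost = 1.460 $/kg
  option W: σ_y = 237.9 MPa, ρ = 1839 kg/m³, cost = 4.800 $/kg
  option L: M = 59.5 kN·m per $
  option B: M = 51.5 kN·m per $
  option R: M = 39.6 kN·m per $
  option W: M = 26.9 kN·m per $
  option A: M = 16.2 kN·m per $
  option U: M = 6.69 kN·m per $
  option Z: M = 1.87 kN·m per $
Option L has the largest M.

option L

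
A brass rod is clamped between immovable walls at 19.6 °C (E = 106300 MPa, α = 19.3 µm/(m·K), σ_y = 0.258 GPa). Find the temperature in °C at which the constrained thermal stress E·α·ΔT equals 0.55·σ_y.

88.8 °C

E = 106300 MPa = 106.3 GPa.
σ_y = 0.258 GPa = 258.0 MPa.
E·α·ΔT = 141.9 MPa ⇒ ΔT = 141.9 / (106.3×10³ × 19.3×10⁻⁶) = 69.17 K.
T = 19.6 + 69.17 = 88.77 °C.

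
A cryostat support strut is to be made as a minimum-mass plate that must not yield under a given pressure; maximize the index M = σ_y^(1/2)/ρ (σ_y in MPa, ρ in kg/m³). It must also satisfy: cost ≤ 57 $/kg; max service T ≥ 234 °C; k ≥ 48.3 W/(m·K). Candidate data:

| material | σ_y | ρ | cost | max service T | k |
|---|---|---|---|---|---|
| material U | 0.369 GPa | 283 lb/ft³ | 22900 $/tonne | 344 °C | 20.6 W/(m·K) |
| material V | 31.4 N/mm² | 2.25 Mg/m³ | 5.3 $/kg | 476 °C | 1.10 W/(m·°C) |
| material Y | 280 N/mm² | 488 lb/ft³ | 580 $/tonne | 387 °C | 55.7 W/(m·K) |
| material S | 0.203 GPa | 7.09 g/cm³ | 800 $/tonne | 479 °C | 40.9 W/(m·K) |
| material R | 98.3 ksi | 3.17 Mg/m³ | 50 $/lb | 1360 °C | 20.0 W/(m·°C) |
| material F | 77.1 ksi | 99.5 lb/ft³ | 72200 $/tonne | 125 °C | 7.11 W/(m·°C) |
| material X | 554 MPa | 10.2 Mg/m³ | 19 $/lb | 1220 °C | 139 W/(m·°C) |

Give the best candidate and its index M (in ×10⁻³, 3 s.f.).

material X, M = 2.31×10⁻³

Screen on constraints: cost ≤ 57 $/kg; max service T ≥ 234 °C; k ≥ 48.3 W/(m·K). Survivors: material Y, material X.
In SI units:
  material Y: σ_y = 280.0 MPa, ρ = 7817 kg/m³
  material X: σ_y = 554.0 MPa, ρ = 10200 kg/m³
  material X: M = 2.31×10⁻³
  material Y: M = 2.14×10⁻³
The maximum is for material X.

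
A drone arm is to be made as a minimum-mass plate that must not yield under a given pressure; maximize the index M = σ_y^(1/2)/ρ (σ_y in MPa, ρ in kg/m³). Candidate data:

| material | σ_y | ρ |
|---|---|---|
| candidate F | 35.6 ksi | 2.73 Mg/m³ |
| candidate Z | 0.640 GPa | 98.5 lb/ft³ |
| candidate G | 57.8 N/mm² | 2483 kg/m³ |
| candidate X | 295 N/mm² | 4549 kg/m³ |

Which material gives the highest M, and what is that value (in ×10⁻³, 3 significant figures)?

Putting every candidate on a common basis:
  candidate F: σ_y = 245.5 MPa, ρ = 2730 kg/m³
  candidate Z: σ_y = 640.0 MPa, ρ = 1578 kg/m³
  candidate G: σ_y = 57.80 MPa, ρ = 2483 kg/m³
  candidate X: σ_y = 295.0 MPa, ρ = 4549 kg/m³
  candidate Z: M = 16.0×10⁻³
  candidate F: M = 5.74×10⁻³
  candidate X: M = 3.78×10⁻³
  candidate G: M = 3.06×10⁻³
The maximum is for candidate Z.

candidate Z, M = 16.0×10⁻³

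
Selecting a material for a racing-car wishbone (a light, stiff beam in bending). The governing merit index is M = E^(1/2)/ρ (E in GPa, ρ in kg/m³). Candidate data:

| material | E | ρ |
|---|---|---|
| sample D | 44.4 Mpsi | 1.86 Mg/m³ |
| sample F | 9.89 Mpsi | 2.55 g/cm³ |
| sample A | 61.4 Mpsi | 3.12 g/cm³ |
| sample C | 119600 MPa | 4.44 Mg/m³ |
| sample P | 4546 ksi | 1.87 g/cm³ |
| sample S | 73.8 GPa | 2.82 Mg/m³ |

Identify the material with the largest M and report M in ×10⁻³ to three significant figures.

sample D, M = 9.41×10⁻³

In SI units:
  sample D: E = 306.1 GPa, ρ = 1860 kg/m³
  sample F: E = 68.19 GPa, ρ = 2550 kg/m³
  sample A: E = 423.3 GPa, ρ = 3120 kg/m³
  sample C: E = 119.6 GPa, ρ = 4440 kg/m³
  sample P: E = 31.34 GPa, ρ = 1870 kg/m³
  sample S: E = 73.80 GPa, ρ = 2820 kg/m³
  sample D: M = 9.41×10⁻³
  sample A: M = 6.59×10⁻³
  sample F: M = 3.24×10⁻³
  sample S: M = 3.05×10⁻³
  sample P: M = 2.99×10⁻³
  sample C: M = 2.46×10⁻³
Sample D has the largest M.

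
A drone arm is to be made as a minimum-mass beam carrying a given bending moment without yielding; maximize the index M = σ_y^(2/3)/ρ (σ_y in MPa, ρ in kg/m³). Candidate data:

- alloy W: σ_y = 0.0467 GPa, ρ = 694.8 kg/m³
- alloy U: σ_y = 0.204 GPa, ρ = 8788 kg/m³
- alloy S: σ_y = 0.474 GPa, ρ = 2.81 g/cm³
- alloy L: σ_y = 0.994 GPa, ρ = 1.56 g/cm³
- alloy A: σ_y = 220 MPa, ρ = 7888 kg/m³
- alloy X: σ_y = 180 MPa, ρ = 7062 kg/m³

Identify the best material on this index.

After converting to SI:
  alloy W: σ_y = 46.70 MPa, ρ = 694.8 kg/m³
  alloy U: σ_y = 204.0 MPa, ρ = 8788 kg/m³
  alloy S: σ_y = 474.0 MPa, ρ = 2810 kg/m³
  alloy L: σ_y = 994.0 MPa, ρ = 1560 kg/m³
  alloy A: σ_y = 220.0 MPa, ρ = 7888 kg/m³
  alloy X: σ_y = 180.0 MPa, ρ = 7062 kg/m³
  alloy L: M = 63.8×10⁻³
  alloy S: M = 21.6×10⁻³
  alloy W: M = 18.7×10⁻³
  alloy A: M = 4.62×10⁻³
  alloy X: M = 4.51×10⁻³
  alloy U: M = 3.94×10⁻³
Alloy L ranks first.

alloy L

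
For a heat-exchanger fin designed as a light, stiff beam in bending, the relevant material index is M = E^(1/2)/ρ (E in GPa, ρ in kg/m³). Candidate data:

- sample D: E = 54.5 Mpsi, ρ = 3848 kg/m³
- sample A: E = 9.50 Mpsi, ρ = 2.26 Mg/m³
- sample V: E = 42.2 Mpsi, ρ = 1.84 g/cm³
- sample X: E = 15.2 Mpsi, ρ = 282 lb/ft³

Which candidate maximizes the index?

In SI units:
  sample D: E = 375.8 GPa, ρ = 3848 kg/m³
  sample A: E = 65.50 GPa, ρ = 2260 kg/m³
  sample V: E = 291.0 GPa, ρ = 1840 kg/m³
  sample X: E = 104.8 GPa, ρ = 4517 kg/m³
  sample V: M = 9.27×10⁻³
  sample D: M = 5.04×10⁻³
  sample A: M = 3.58×10⁻³
  sample X: M = 2.27×10⁻³
The maximum is for sample V.

sample V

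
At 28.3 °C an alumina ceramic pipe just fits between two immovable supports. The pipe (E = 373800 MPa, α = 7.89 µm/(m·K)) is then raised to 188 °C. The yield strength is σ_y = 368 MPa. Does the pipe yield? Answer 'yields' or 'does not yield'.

yields

E = 373800 MPa = 373.8 GPa.
ΔT = 159.7 K. Constrained thermal stress σ = E·α·ΔT = 373.8×10³ MPa × 7.89×10⁻⁶ × 159.7 = 471 MPa (compressive).
Compare to σ_y = 368 MPa: σ ≥ σ_y, so it yields.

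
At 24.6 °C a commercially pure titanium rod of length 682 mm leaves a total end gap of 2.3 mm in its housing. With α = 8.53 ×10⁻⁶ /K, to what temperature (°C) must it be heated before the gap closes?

α·L₀·ΔT = 2.3 mm ⇒ ΔT = 2.3 / (8.53×10⁻⁶ × 682.0) = 395.4 K.
T = 24.6 + 395.4 = 420.0 °C.

420 °C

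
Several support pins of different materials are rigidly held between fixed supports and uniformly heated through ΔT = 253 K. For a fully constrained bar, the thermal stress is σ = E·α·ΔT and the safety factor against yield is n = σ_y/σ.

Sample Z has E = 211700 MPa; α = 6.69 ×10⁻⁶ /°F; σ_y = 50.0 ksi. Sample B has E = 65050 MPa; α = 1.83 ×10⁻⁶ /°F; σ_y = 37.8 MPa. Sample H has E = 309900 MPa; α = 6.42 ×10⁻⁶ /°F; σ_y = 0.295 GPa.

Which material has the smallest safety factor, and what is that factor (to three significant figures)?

sample H, n = 0.326

Converting E to GPa, α to ×10⁻⁶/K, σ_y to MPa, then σ and n for each:
  sample Z: E = 211.7, α = 12.0, σ_y = 344.7 → σ = 645 MPa, n = 0.535
  sample B: E = 65.05, α = 3.29, σ_y = 37.80 → σ = 54.2 MPa, n = 0.697
  sample H: E = 309.9, α = 11.6, σ_y = 295.0 → σ = 906 MPa, n = 0.326
Sample H has the lowest safety factor, n = 0.326.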